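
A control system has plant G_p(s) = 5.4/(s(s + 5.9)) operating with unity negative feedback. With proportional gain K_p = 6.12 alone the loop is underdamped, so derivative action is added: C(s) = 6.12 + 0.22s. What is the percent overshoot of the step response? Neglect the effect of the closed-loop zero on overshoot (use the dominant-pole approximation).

8.55%

Forward path: (6.12 + 0.22s)·5.4/(s(s+5.9)). The closed-loop characteristic equation is s² + (5.9 + 5.4·0.22)s + 5.4·6.12 = 0.
That is s² + 7.088s + 33.05 = 0, so ω_n = 5.749 rad/s and ζ = 7.088/(2·5.749) = 0.6165.
%OS = 100·exp(−πζ/√(1−ζ²)) = 8.55%.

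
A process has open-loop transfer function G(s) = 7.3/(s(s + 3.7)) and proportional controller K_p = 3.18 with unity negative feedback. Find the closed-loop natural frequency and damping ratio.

ω_n = 4.82 rad/s, ζ = 0.384

With unity feedback the closed-loop characteristic equation is s² + 3.7s + 3.18·7.3 = s² + 3.7s + 23.21 = 0.
So ω_n² = 23.21 ⇒ ω_n = 4.818 rad/s, and ζ = 3.7/(2ω_n) = 0.384.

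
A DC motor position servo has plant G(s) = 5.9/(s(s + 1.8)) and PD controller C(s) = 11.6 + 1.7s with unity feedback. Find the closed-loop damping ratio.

Forward path: (11.6 + 1.7s)·5.9/(s(s+1.8)). The closed-loop characteristic equation is s² + (1.8 + 5.9·1.7)s + 5.9·11.6 = 0.
That is s² + 11.83s + 68.44 = 0, so ω_n = 8.273 rad/s and ζ = 11.83/(2·8.273) = 0.715.

ζ = 0.715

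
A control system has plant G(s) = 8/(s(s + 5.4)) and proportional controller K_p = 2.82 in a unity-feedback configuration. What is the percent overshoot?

Closed-loop characteristic equation: s² + 5.4s + 22.56 = 0, so ω_n = 4.75 rad/s and ζ = 5.4/(2·4.75) = 0.5685.
%OS = 100·exp(−πζ/√(1−ζ²)) = 100·exp(−π·0.5685/√0.6769) = 11.4%.

11.4%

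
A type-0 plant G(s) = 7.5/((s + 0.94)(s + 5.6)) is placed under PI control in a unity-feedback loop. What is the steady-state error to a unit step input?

0

The PI controller's integrator makes the forward path type 1, so e_ss to a step is zero.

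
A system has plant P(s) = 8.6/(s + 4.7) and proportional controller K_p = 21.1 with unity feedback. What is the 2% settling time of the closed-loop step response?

Closed-loop transfer function: T(s) = K_p·P(s)/(1 + K_p·P(s)) = 181.5/(s + 4.7 + 181.5) = 181.5/(s + 186.2).
Time constant τ = 1/186.2 = 0.005372 s, so the 2% settling time is about 4τ = 0.0215 s.

T_s ≈ 0.0215 s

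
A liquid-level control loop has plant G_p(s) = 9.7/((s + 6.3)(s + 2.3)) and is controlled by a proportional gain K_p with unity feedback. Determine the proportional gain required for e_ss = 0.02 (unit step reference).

K_p = 73.2

For a type-0 loop with proportional control, e_ss = 1/(1 + K_p·G_p(0)).
G_p(0) = 0.6694. Require 1/(1 + K_p·0.6694) = 0.02, so 1 + 0.6694·K_p = 50.
K_p = (50 − 1)/0.6694 = 73.2.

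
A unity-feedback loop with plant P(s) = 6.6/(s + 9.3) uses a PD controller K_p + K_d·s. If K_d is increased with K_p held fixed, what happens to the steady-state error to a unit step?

unchanged

At s = 0 the derivative term contributes nothing: C(0) = K_p regardless of K_d, so K_pos = K_p·P(0) and e_ss are unchanged.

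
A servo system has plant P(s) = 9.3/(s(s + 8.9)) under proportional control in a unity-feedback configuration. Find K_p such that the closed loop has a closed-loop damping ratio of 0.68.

K_p = 4.6

Closed-loop characteristic equation: s² + 8.9s + K_p·9.3 = 0.
So ω_n = √(9.3K_p) and 2ζω_n = 8.9, giving ζ = 8.9/(2√(9.3K_p)).
Setting ζ = 0.68: √(9.3K_p) = 8.9/(2·0.68) = 6.544, so K_p = 42.83/9.3 = 4.6.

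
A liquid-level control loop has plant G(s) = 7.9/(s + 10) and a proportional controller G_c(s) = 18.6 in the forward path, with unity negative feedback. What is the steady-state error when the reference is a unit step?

The loop is type 0. Static position error constant K_pos = G_c(0)·G(0) = 18.6·0.79 = 14.69.
Steady-state error to a unit step: e_ss = 1/(1+K_pos) = 1/15.69 = 0.0637.

0.0637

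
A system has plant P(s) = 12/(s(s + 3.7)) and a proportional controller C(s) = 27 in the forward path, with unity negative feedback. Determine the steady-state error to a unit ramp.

The loop has one pole at the origin (type 1). Velocity error constant K_v = lim_{s→0} s·C(s)P(s) = 27·12/3.7 = 87.57.
Steady-state error to a unit ramp: e_ss = 1/K_v = 0.0114.

0.0114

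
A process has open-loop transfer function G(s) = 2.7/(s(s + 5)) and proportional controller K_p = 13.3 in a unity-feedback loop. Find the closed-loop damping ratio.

The closed-loop denominator is s(s+5) + 13.3·2.7 = s² + 5s + 35.91.
Matching s² + 2ζω_n s + ω_n²: ω_n = √35.91 = 5.992 rad/s and 2ζω_n = 5, so ζ = 5/(2·5.992) = 0.417.

ζ = 0.417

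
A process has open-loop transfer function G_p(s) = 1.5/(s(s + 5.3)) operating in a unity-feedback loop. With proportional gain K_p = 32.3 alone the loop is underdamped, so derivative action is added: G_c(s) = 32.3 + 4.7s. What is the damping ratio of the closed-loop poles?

ζ = 0.887

Forward path: (32.3 + 4.7s)·1.5/(s(s+5.3)). The closed-loop characteristic equation is s² + (5.3 + 1.5·4.7)s + 1.5·32.3 = 0.
That is s² + 12.35s + 48.45 = 0, so ω_n = 6.961 rad/s and ζ = 12.35/(2·6.961) = 0.8871.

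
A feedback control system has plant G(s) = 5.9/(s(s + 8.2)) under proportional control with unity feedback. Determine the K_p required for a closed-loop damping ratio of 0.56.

K_p = 9.09

Closed-loop characteristic equation: s² + 8.2s + K_p·5.9 = 0.
So ω_n = √(5.9K_p) and 2ζω_n = 8.2, giving ζ = 8.2/(2√(5.9K_p)).
Setting ζ = 0.56: √(5.9K_p) = 8.2/(2·0.56) = 7.321, so K_p = 53.6/5.9 = 9.09.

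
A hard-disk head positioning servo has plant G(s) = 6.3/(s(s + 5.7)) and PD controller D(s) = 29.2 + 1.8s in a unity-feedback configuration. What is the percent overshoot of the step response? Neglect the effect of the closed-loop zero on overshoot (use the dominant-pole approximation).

Forward path: (29.2 + 1.8s)·6.3/(s(s+5.7)). The closed-loop characteristic equation is s² + (5.7 + 6.3·1.8)s + 6.3·29.2 = 0.
That is s² + 17.04s + 184 = 0, so ω_n = 13.56 rad/s and ζ = 17.04/(2·13.56) = 0.6282.
%OS = 100·exp(−πζ/√(1−ζ²)) = 7.92%.

7.92%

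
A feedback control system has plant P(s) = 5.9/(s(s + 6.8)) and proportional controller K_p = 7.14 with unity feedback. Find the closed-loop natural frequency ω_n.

1 + K_p·P(s) = 0 gives s² + 6.8s + 42.13 = 0.
Matching s² + 2ζω_n s + ω_n²: ω_n = √42.13 = 6.49 rad/s and 2ζω_n = 6.8, so ζ = 6.8/(2·6.49) = 0.524.

ω_n = 6.49 rad/s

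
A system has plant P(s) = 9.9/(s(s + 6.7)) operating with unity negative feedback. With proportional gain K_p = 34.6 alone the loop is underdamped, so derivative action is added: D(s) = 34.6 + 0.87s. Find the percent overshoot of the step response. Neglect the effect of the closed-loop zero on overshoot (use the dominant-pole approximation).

Forward path: (34.6 + 0.87s)·9.9/(s(s+6.7)). The closed-loop characteristic equation is s² + (6.7 + 9.9·0.87)s + 9.9·34.6 = 0.
That is s² + 15.31s + 342.5 = 0, so ω_n = 18.51 rad/s and ζ = 15.31/(2·18.51) = 0.4137.
%OS = 100·exp(−πζ/√(1−ζ²)) = 24%.

24%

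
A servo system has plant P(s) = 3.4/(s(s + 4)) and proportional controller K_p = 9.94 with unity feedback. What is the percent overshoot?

31.6%

Closed-loop characteristic equation: s² + 4s + 33.8 = 0, so ω_n = 5.813 rad/s and ζ = 4/(2·5.813) = 0.344.
%OS = 100·exp(−πζ/√(1−ζ²)) = 100·exp(−π·0.344/√0.8816) = 31.6%.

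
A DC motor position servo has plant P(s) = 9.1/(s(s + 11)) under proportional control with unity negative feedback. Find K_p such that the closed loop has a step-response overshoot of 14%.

From %OS = 100·exp(−πζ/√(1−ζ²)) = 14%, ζ = −ln(0.14)/√(π²+ln²(0.14)) = 0.5305.
Characteristic equation s² + 11s + 9.1K_p = 0 gives ζ = 11/(2√(9.1K_p)).
Setting ζ = 0.5305: √(9.1K_p) = 11/(2·0.5305) = 10.37, so K_p = 107.5/9.1 = 11.8.

K_p = 11.8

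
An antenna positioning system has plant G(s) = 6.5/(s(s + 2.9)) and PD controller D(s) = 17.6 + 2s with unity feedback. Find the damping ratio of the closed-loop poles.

ζ = 0.743

Forward path: (17.6 + 2s)·6.5/(s(s+2.9)). The closed-loop characteristic equation is s² + (2.9 + 6.5·2)s + 6.5·17.6 = 0.
That is s² + 15.9s + 114.4 = 0, so ω_n = 10.7 rad/s and ζ = 15.9/(2·10.7) = 0.7433.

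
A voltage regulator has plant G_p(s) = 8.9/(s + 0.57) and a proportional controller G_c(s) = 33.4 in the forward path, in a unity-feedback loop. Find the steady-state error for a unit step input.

0.00191

The loop is type 0. Static position error constant K_pos = G_c(0)·G_p(0) = 33.4·15.61 = 521.5.
Steady-state error to a unit step: e_ss = 1/(1+K_pos) = 1/522.5 = 0.00191.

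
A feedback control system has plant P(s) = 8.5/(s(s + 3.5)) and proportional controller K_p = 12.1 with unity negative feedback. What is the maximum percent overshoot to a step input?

From 1 + K_pP(s) = 0: s² + 3.5s + 102.8 = 0 ⇒ ω_n = 10.14, ζ = 0.1726.
%OS = 100·exp(−πζ/√(1−ζ²)) = 100·exp(−π·0.1726/√0.9702) = 57.7%.

57.7%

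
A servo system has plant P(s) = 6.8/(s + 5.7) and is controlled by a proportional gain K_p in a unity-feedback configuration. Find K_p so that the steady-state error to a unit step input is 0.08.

K_p = 9.64

The loop is type 0, so e_ss(step) = 1/(1 + K_pos) with K_pos = K_p·P(0).
P(0) = 1.193. Require 1/(1 + K_p·1.193) = 0.08, so 1 + 1.193·K_p = 12.5.
K_p = (12.5 − 1)/1.193 = 9.64.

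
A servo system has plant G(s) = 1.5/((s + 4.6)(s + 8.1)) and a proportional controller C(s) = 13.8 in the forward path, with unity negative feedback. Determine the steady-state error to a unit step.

The loop is type 0. Static position error constant K_pos = C(0)·G(0) = 13.8·0.04026 = 0.5556.
Steady-state error to a unit step: e_ss = 1/(1+K_pos) = 1/1.556 = 0.643.

0.643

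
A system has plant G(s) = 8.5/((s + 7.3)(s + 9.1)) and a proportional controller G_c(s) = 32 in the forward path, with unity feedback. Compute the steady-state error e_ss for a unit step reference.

0.196

The loop is type 0. Static position error constant K_pos = G_c(0)·G(0) = 32·0.128 = 4.095.
Steady-state error to a unit step: e_ss = 1/(1+K_pos) = 1/5.095 = 0.196.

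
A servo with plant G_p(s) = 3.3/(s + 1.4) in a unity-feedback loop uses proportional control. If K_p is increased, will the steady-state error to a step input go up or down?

decrease

The position error constant K_pos = K_p·G_p(0) grows with K_p, and e_ss = 1/(1+K_pos) falls.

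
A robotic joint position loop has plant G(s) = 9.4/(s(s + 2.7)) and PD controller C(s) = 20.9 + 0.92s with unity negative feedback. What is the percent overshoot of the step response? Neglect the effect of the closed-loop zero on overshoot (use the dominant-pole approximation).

Forward path: (20.9 + 0.92s)·9.4/(s(s+2.7)). The closed-loop characteristic equation is s² + (2.7 + 9.4·0.92)s + 9.4·20.9 = 0.
That is s² + 11.35s + 196.5 = 0, so ω_n = 14.02 rad/s and ζ = 11.35/(2·14.02) = 0.4048.
%OS = 100·exp(−πζ/√(1−ζ²)) = 24.9%.

24.9%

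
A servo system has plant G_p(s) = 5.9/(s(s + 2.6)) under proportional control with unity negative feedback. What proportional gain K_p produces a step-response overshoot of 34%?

K_p = 2.72

From %OS = 100·exp(−πζ/√(1−ζ²)) = 34%, ζ = −ln(0.34)/√(π²+ln²(0.34)) = 0.3248.
Characteristic equation s² + 2.6s + 5.9K_p = 0 gives ζ = 2.6/(2√(5.9K_p)).
Setting ζ = 0.3248: √(5.9K_p) = 2.6/(2·0.3248) = 4.003, so K_p = 16.02/5.9 = 2.72.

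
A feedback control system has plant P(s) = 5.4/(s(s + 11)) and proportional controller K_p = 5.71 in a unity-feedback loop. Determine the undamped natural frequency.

ω_n = 5.55 rad/s

The closed-loop denominator is s(s+11) + 5.71·5.4 = s² + 11s + 30.83.
So ω_n² = 30.83 ⇒ ω_n = 5.553 rad/s, and ζ = 11/(2ω_n) = 0.99.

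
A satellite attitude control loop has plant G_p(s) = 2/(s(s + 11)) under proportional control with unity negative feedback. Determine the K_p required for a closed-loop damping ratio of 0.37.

K_p = 110

Closed-loop characteristic equation: s² + 11s + K_p·2 = 0.
So ω_n = √(2K_p) and 2ζω_n = 11, giving ζ = 11/(2√(2K_p)).
Setting ζ = 0.37: √(2K_p) = 11/(2·0.37) = 14.86, so K_p = 221/2 = 110.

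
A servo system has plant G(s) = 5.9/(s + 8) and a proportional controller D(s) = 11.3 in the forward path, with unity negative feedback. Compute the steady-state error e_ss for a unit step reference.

The loop is type 0. Static position error constant K_pos = D(0)·G(0) = 11.3·0.7375 = 8.334.
Steady-state error to a unit step: e_ss = 1/(1+K_pos) = 1/9.334 = 0.107.

0.107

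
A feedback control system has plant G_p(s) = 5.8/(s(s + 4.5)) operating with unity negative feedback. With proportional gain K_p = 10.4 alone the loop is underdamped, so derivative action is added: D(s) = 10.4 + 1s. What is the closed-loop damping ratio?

ζ = 0.663

Forward path: (10.4 + 1s)·5.8/(s(s+4.5)). The closed-loop characteristic equation is s² + (4.5 + 5.8·1)s + 5.8·10.4 = 0.
That is s² + 10.3s + 60.32 = 0, so ω_n = 7.767 rad/s and ζ = 10.3/(2·7.767) = 0.6631.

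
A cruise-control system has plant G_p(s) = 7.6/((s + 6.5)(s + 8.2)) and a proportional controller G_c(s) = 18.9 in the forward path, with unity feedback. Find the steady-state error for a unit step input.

0.271

The loop is type 0. Static position error constant K_pos = G_c(0)·G_p(0) = 18.9·0.1426 = 2.695.
Steady-state error to a unit step: e_ss = 1/(1+K_pos) = 1/3.695 = 0.271.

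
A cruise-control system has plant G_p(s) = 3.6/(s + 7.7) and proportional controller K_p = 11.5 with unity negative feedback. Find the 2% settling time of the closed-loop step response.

Closed-loop transfer function: T(s) = K_p·G_p(s)/(1 + K_p·G_p(s)) = 41.4/(s + 7.7 + 41.4) = 41.4/(s + 49.1).
Time constant τ = 1/49.1 = 0.02037 s, so the 2% settling time is about 4τ = 0.0815 s.

T_s ≈ 0.0815 s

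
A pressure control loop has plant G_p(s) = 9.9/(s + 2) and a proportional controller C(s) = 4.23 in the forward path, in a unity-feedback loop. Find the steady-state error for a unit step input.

0.0456

The loop is type 0. Static position error constant K_pos = C(0)·G_p(0) = 4.23·4.95 = 20.94.
Steady-state error to a unit step: e_ss = 1/(1+K_pos) = 1/21.94 = 0.0456.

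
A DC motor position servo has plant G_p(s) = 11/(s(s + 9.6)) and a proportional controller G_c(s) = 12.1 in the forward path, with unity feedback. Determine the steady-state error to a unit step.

The open loop G_c(s)G_p(s) has a pole at the origin (type 1), so the static position error constant is infinite and e_ss = 1/(1+∞) = 0.

0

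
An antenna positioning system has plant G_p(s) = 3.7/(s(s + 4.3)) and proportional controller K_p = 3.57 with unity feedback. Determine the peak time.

The closed-loop denominator s² + 4.3s + 13.21 gives ω_n = √13.21 = 3.634 and ζ = 4.3/(2ω_n) = 0.5916.
Damped frequency ω_d = ω_n√(1−ζ²) = 2.93 rad/s, so peak time T_p = π/ω_d = 1.07 s.

T_p = 1.07 s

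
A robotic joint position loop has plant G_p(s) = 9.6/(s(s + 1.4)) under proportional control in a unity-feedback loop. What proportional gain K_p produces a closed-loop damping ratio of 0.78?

Closed-loop characteristic equation: s² + 1.4s + K_p·9.6 = 0.
So ω_n = √(9.6K_p) and 2ζω_n = 1.4, giving ζ = 1.4/(2√(9.6K_p)).
Setting ζ = 0.78: √(9.6K_p) = 1.4/(2·0.78) = 0.8974, so K_p = 0.8054/9.6 = 0.0839.

K_p = 0.0839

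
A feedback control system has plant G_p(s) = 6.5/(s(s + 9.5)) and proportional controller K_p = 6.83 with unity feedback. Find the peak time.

The closed-loop denominator s² + 9.5s + 44.4 gives ω_n = √44.4 = 6.663 and ζ = 9.5/(2ω_n) = 0.7129.
Damped frequency ω_d = ω_n√(1−ζ²) = 4.673 rad/s, so peak time T_p = π/ω_d = 0.672 s.

T_p = 0.672 s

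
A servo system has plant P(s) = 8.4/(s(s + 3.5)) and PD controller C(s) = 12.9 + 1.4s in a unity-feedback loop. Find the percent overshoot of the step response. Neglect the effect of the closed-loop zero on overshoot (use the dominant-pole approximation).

3.39%

Forward path: (12.9 + 1.4s)·8.4/(s(s+3.5)). The closed-loop characteristic equation is s² + (3.5 + 8.4·1.4)s + 8.4·12.9 = 0.
That is s² + 15.26s + 108.4 = 0, so ω_n = 10.41 rad/s and ζ = 15.26/(2·10.41) = 0.733.
%OS = 100·exp(−πζ/√(1−ζ²)) = 3.39%.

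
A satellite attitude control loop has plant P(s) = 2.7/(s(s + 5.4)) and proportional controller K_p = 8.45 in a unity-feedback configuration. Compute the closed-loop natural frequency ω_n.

ω_n = 4.78 rad/s

The closed-loop denominator is s(s+5.4) + 8.45·2.7 = s² + 5.4s + 22.82.
So ω_n² = 22.82 ⇒ ω_n = 4.777 rad/s, and ζ = 5.4/(2ω_n) = 0.565.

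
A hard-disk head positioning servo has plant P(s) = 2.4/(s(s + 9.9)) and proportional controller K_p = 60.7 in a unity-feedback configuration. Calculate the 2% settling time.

The closed-loop denominator s² + 9.9s + 145.7 gives ω_n = √145.7 = 12.07 and ζ = 9.9/(2ω_n) = 0.4101.
2% settling time T_s ≈ 4/(ζω_n) = 4/4.95 = 0.808 s.

T_s ≈ 0.808 s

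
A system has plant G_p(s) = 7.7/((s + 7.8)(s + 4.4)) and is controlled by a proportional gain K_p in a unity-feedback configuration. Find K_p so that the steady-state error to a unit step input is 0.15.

Steady-state error for a unit step on this type-0 loop is 1/(1 + K_p·G_p(0)).
G_p(0) = 0.2244. Require 1/(1 + K_p·0.2244) = 0.15, so 1 + 0.2244·K_p = 6.667.
K_p = (6.667 − 1)/0.2244 = 25.3.

K_p = 25.3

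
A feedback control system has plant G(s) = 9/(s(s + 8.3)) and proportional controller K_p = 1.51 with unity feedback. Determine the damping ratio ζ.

ζ = 1.13

1 + K_p·G(s) = 0 gives s² + 8.3s + 13.59 = 0.
So ω_n² = 13.59 ⇒ ω_n = 3.686 rad/s, and ζ = 8.3/(2ω_n) = 1.13.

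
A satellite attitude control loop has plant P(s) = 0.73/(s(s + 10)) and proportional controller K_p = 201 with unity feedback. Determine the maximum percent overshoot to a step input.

Closed-loop characteristic equation: s² + 10s + 146.7 = 0, so ω_n = 12.11 rad/s and ζ = 10/(2·12.11) = 0.4128.
%OS = 100·exp(−πζ/√(1−ζ²)) = 100·exp(−π·0.4128/√0.8296) = 24.1%.

24.1%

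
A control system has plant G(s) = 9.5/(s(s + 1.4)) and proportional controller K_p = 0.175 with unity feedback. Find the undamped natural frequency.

ω_n = 1.29 rad/s

With unity feedback the closed-loop characteristic equation is s² + 1.4s + 0.175·9.5 = s² + 1.4s + 1.662 = 0.
So ω_n² = 1.662 ⇒ ω_n = 1.289 rad/s, and ζ = 1.4/(2ω_n) = 0.543.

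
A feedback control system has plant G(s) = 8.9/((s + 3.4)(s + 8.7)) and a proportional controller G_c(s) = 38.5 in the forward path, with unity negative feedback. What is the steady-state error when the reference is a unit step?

0.0795

The loop is type 0. Static position error constant K_pos = G_c(0)·G(0) = 38.5·0.3009 = 11.58.
Steady-state error to a unit step: e_ss = 1/(1+K_pos) = 1/12.58 = 0.0795.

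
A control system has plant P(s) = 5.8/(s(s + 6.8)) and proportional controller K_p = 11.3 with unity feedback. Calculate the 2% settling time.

The closed-loop denominator s² + 6.8s + 65.54 gives ω_n = √65.54 = 8.096 and ζ = 6.8/(2ω_n) = 0.42.
2% settling time T_s ≈ 4/(ζω_n) = 4/3.4 = 1.18 s.

T_s ≈ 1.18 s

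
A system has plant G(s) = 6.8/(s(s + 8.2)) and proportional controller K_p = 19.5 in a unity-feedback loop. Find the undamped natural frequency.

1 + K_p·G(s) = 0 gives s² + 8.2s + 132.6 = 0.
So ω_n² = 132.6 ⇒ ω_n = 11.52 rad/s, and ζ = 8.2/(2ω_n) = 0.356.

ω_n = 11.5 rad/s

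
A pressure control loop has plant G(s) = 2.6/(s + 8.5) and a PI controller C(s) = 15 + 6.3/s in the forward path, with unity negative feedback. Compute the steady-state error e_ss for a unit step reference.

The open loop C(s)G(s) has a pole at the origin (type 1), so the static position error constant is infinite and e_ss = 1/(1+∞) = 0.

0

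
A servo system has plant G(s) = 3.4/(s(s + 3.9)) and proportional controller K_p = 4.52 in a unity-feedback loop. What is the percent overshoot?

16.5%

From 1 + K_pG(s) = 0: s² + 3.9s + 15.37 = 0 ⇒ ω_n = 3.92, ζ = 0.4974.
%OS = 100·exp(−πζ/√(1−ζ²)) = 100·exp(−π·0.4974/√0.7526) = 16.5%.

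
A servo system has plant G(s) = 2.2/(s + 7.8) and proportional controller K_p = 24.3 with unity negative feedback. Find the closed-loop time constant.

τ = 0.0163 s

Closed-loop transfer function: T(s) = K_p·G(s)/(1 + K_p·G(s)) = 53.46/(s + 7.8 + 53.46) = 53.46/(s + 61.26).
Time constant τ = 1/61.26 = 0.0163 s.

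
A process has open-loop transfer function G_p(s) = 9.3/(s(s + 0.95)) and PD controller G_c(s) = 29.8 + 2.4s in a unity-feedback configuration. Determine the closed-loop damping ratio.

Forward path: (29.8 + 2.4s)·9.3/(s(s+0.95)). The closed-loop characteristic equation is s² + (0.95 + 9.3·2.4)s + 9.3·29.8 = 0.
That is s² + 23.27s + 277.1 = 0, so ω_n = 16.65 rad/s and ζ = 23.27/(2·16.65) = 0.6989.

ζ = 0.699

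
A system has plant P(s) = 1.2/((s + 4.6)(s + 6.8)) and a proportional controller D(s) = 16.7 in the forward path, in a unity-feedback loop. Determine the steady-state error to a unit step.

The loop is type 0. Static position error constant K_pos = D(0)·P(0) = 16.7·0.03836 = 0.6407.
Steady-state error to a unit step: e_ss = 1/(1+K_pos) = 1/1.641 = 0.61.

0.61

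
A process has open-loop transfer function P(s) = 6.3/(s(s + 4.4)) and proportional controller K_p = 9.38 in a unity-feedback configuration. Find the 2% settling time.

Closed-loop characteristic equation: s² + 4.4s + 59.09 = 0, so ω_n = 7.687 rad/s and ζ = 4.4/(2·7.687) = 0.2862.
2% settling time T_s ≈ 4/(ζω_n) = 4/2.2 = 1.82 s.

T_s ≈ 1.82 s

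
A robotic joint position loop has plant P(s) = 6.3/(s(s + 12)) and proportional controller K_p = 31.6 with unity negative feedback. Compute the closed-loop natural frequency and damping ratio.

With unity feedback the closed-loop characteristic equation is s² + 12s + 31.6·6.3 = s² + 12s + 199.1 = 0.
Matching s² + 2ζω_n s + ω_n²: ω_n = √199.1 = 14.11 rad/s and 2ζω_n = 12, so ζ = 12/(2·14.11) = 0.425.

ω_n = 14.1 rad/s, ζ = 0.425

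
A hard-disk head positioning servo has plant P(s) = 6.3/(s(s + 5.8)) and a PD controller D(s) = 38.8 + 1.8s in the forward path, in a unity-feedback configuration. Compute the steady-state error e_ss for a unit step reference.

0

The open loop D(s)P(s) has a pole at the origin (type 1), so the static position error constant is infinite and e_ss = 1/(1+∞) = 0.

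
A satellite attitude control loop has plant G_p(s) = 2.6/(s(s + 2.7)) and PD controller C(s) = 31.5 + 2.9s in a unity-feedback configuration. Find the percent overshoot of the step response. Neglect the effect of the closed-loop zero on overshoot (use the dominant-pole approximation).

Forward path: (31.5 + 2.9s)·2.6/(s(s+2.7)). The closed-loop characteristic equation is s² + (2.7 + 2.6·2.9)s + 2.6·31.5 = 0.
That is s² + 10.24s + 81.9 = 0, so ω_n = 9.05 rad/s and ζ = 10.24/(2·9.05) = 0.5658.
%OS = 100·exp(−πζ/√(1−ζ²)) = 11.6%.

11.6%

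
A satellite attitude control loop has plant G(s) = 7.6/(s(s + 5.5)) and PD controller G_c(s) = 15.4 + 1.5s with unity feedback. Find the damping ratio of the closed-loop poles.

ζ = 0.781

Forward path: (15.4 + 1.5s)·7.6/(s(s+5.5)). The closed-loop characteristic equation is s² + (5.5 + 7.6·1.5)s + 7.6·15.4 = 0.
That is s² + 16.9s + 117 = 0, so ω_n = 10.82 rad/s and ζ = 16.9/(2·10.82) = 0.7811.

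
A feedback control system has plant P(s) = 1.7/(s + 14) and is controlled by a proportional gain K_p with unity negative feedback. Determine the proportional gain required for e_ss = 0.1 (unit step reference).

K_p = 74.1

For a type-0 loop with proportional control, e_ss = 1/(1 + K_p·P(0)).
P(0) = 0.1214. Require 1/(1 + K_p·0.1214) = 0.1, so 1 + 0.1214·K_p = 10.
K_p = (10 − 1)/0.1214 = 74.1.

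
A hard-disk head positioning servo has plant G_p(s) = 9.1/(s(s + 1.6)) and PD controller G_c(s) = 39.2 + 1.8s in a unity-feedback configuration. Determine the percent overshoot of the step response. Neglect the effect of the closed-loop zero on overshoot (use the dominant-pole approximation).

18.3%

Forward path: (39.2 + 1.8s)·9.1/(s(s+1.6)). The closed-loop characteristic equation is s² + (1.6 + 9.1·1.8)s + 9.1·39.2 = 0.
That is s² + 17.98s + 356.7 = 0, so ω_n = 18.89 rad/s and ζ = 17.98/(2·18.89) = 0.476.
%OS = 100·exp(−πζ/√(1−ζ²)) = 18.3%.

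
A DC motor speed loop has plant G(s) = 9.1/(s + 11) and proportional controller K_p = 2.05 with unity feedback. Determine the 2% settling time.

Closed-loop transfer function: T(s) = K_p·G(s)/(1 + K_p·G(s)) = 18.65/(s + 11 + 18.65) = 18.65/(s + 29.65).
Time constant τ = 1/29.65 = 0.03372 s, so the 2% settling time is about 4τ = 0.135 s.

T_s ≈ 0.135 s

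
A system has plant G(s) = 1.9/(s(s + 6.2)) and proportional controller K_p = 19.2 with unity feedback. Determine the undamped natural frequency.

ω_n = 6.04 rad/s

The closed-loop denominator is s(s+6.2) + 19.2·1.9 = s² + 6.2s + 36.48.
Matching s² + 2ζω_n s + ω_n²: ω_n = √36.48 = 6.04 rad/s and 2ζω_n = 6.2, so ζ = 6.2/(2·6.04) = 0.513.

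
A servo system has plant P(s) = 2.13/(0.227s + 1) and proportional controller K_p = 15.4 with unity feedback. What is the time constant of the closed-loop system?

Closed loop: T(s) = K_p·P/(1+K_p·P) = 32.8/(0.227s + 1 + 32.8), with pole at s = −(1 + 32.8)/0.227 = −148.9.
Closed-loop time constant τ = 1/148.9 = 0.00672 s.

τ = 0.00672 s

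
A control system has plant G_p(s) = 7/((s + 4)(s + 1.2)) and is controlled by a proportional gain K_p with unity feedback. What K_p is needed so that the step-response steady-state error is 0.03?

The loop is type 0, so e_ss(step) = 1/(1 + K_pos) with K_pos = K_p·G_p(0).
G_p(0) = 1.458. Require 1/(1 + K_p·1.458) = 0.03, so 1 + 1.458·K_p = 33.33.
K_p = (33.33 − 1)/1.458 = 22.2.

K_p = 22.2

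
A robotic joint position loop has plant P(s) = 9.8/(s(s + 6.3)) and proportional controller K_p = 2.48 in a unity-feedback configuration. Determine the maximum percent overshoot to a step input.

7.36%

From 1 + K_pP(s) = 0: s² + 6.3s + 24.3 = 0 ⇒ ω_n = 4.93, ζ = 0.639.
%OS = 100·exp(−πζ/√(1−ζ²)) = 100·exp(−π·0.639/√0.5917) = 7.36%.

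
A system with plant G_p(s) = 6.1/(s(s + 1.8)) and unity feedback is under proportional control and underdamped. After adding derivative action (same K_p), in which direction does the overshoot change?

decrease

The derivative term adds K·K_d to the s-coefficient of the characteristic equation, raising 2ζω_n while ω_n is unchanged; ζ increases, so overshoot decreases.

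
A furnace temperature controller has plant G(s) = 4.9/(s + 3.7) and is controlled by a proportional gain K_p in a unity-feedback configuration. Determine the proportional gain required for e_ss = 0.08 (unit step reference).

Steady-state error for a unit step on this type-0 loop is 1/(1 + K_p·G(0)).
G(0) = 1.324. Require 1/(1 + K_p·1.324) = 0.08, so 1 + 1.324·K_p = 12.5.
K_p = (12.5 − 1)/1.324 = 8.68.

K_p = 8.68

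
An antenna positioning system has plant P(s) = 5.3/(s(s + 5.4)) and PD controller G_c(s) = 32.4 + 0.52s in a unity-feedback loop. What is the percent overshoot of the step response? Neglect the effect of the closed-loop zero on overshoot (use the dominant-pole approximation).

Forward path: (32.4 + 0.52s)·5.3/(s(s+5.4)). The closed-loop characteristic equation is s² + (5.4 + 5.3·0.52)s + 5.3·32.4 = 0.
That is s² + 8.156s + 171.7 = 0, so ω_n = 13.1 rad/s and ζ = 8.156/(2·13.1) = 0.3112.
%OS = 100·exp(−πζ/√(1−ζ²)) = 35.7%.

35.7%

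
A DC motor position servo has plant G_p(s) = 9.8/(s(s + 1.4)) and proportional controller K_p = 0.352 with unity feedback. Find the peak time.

The closed-loop denominator s² + 1.4s + 3.45 gives ω_n = √3.45 = 1.857 and ζ = 1.4/(2ω_n) = 0.3769.
Damped frequency ω_d = ω_n√(1−ζ²) = 1.72 rad/s, so peak time T_p = π/ω_d = 1.83 s.

T_p = 1.83 s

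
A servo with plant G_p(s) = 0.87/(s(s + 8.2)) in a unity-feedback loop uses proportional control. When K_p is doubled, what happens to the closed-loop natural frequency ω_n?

increase

ω_n = √(0.87·K_p), which grows with K_p.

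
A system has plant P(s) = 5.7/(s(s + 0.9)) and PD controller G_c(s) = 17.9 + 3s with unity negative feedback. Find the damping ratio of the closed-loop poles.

Forward path: (17.9 + 3s)·5.7/(s(s+0.9)). The closed-loop characteristic equation is s² + (0.9 + 5.7·3)s + 5.7·17.9 = 0.
That is s² + 18s + 102 = 0, so ω_n = 10.1 rad/s and ζ = 18/(2·10.1) = 0.891.

ζ = 0.891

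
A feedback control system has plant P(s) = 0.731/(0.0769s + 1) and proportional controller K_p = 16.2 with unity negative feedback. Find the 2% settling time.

Closed loop: T(s) = K_p·P/(1+K_p·P) = 11.84/(0.0769s + 1 + 11.84), with pole at s = −(1 + 11.84)/0.0769 = −167.
τ = 1/167 = 0.005988 s, so 2% settling time ≈ 4τ = 0.024 s.

T_s ≈ 0.024 s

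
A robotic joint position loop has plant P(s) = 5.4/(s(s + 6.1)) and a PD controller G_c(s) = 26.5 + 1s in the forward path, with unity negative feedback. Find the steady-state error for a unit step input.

0

The open loop G_c(s)P(s) has a pole at the origin (type 1), so the static position error constant is infinite and e_ss = 1/(1+∞) = 0.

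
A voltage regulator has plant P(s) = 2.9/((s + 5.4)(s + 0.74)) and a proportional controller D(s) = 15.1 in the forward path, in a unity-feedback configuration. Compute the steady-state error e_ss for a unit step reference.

The loop is type 0. Static position error constant K_pos = D(0)·P(0) = 15.1·0.7257 = 10.96.
Steady-state error to a unit step: e_ss = 1/(1+K_pos) = 1/11.96 = 0.0836.

0.0836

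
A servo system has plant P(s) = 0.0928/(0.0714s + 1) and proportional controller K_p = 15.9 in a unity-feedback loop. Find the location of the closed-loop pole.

Closed loop: T(s) = K_p·P/(1+K_p·P) = 1.476/(0.0714s + 1 + 1.476), with pole at s = −(1 + 1.476)/0.0714 = −34.67.

s = -34.67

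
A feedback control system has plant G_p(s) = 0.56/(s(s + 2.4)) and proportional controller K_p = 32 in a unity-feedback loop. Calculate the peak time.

From 1 + K_pG_p(s) = 0: s² + 2.4s + 17.92 = 0 ⇒ ω_n = 4.233, ζ = 0.2835.
Damped frequency ω_d = ω_n√(1−ζ²) = 4.06 rad/s, so peak time T_p = π/ω_d = 0.774 s.

T_p = 0.774 s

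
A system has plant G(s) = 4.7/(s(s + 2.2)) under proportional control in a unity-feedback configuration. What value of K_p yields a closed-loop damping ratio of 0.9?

K_p = 0.318

Closed-loop characteristic equation: s² + 2.2s + K_p·4.7 = 0.
So ω_n = √(4.7K_p) and 2ζω_n = 2.2, giving ζ = 2.2/(2√(4.7K_p)).
Setting ζ = 0.9: √(4.7K_p) = 2.2/(2·0.9) = 1.222, so K_p = 1.494/4.7 = 0.318.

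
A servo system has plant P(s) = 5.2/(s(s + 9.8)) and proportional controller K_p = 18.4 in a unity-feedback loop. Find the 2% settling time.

T_s ≈ 0.816 s

The closed-loop denominator s² + 9.8s + 95.68 gives ω_n = √95.68 = 9.782 and ζ = 9.8/(2ω_n) = 0.5009.
2% settling time T_s ≈ 4/(ζω_n) = 4/4.9 = 0.816 s.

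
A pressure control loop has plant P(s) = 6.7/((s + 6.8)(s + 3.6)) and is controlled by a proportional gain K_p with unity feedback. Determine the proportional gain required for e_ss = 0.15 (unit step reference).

Steady-state error for a unit step on this type-0 loop is 1/(1 + K_p·P(0)).
P(0) = 0.2737. Require 1/(1 + K_p·0.2737) = 0.15, so 1 + 0.2737·K_p = 6.667.
K_p = (6.667 − 1)/0.2737 = 20.7.

K_p = 20.7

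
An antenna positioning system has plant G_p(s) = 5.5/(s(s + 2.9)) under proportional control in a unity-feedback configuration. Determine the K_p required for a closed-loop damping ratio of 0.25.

K_p = 6.12

Closed-loop characteristic equation: s² + 2.9s + K_p·5.5 = 0.
So ω_n = √(5.5K_p) and 2ζω_n = 2.9, giving ζ = 2.9/(2√(5.5K_p)).
Setting ζ = 0.25: √(5.5K_p) = 2.9/(2·0.25) = 5.8, so K_p = 33.64/5.5 = 6.12.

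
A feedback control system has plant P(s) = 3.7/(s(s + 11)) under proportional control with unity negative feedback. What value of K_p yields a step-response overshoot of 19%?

K_p = 37.4

From %OS = 100·exp(−πζ/√(1−ζ²)) = 19%, ζ = −ln(0.19)/√(π²+ln²(0.19)) = 0.4673.
Characteristic equation s² + 11s + 3.7K_p = 0 gives ζ = 11/(2√(3.7K_p)).
Setting ζ = 0.4673: √(3.7K_p) = 11/(2·0.4673) = 11.77, so K_p = 138.5/3.7 = 37.4.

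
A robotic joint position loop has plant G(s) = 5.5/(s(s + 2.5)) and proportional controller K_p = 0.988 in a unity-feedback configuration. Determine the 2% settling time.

Closed-loop characteristic equation: s² + 2.5s + 5.434 = 0, so ω_n = 2.331 rad/s and ζ = 2.5/(2·2.331) = 0.5362.
2% settling time T_s ≈ 4/(ζω_n) = 4/1.25 = 3.2 s.

T_s ≈ 3.2 s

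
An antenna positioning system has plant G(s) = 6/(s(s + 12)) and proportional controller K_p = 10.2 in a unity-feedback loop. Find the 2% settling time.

T_s ≈ 0.667 s

The closed-loop denominator s² + 12s + 61.2 gives ω_n = √61.2 = 7.823 and ζ = 12/(2ω_n) = 0.767.
2% settling time T_s ≈ 4/(ζω_n) = 4/6 = 0.667 s.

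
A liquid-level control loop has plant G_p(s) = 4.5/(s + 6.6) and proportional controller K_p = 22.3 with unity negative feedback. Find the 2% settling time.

Closed-loop transfer function: T(s) = K_p·G_p(s)/(1 + K_p·G_p(s)) = 100.4/(s + 6.6 + 100.4) = 100.4/(s + 107).
Time constant τ = 1/107 = 0.00935 s, so the 2% settling time is about 4τ = 0.0374 s.

T_s ≈ 0.0374 s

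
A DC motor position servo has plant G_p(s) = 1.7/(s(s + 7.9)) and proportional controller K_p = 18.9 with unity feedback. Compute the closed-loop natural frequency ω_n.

ω_n = 5.67 rad/s

With unity feedback the closed-loop characteristic equation is s² + 7.9s + 18.9·1.7 = s² + 7.9s + 32.13 = 0.
Matching s² + 2ζω_n s + ω_n²: ω_n = √32.13 = 5.668 rad/s and 2ζω_n = 7.9, so ζ = 7.9/(2·5.668) = 0.697.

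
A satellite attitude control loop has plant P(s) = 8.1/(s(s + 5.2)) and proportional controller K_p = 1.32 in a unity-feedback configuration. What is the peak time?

The closed-loop denominator s² + 5.2s + 10.69 gives ω_n = √10.69 = 3.27 and ζ = 5.2/(2ω_n) = 0.7951.
Damped frequency ω_d = ω_n√(1−ζ²) = 1.983 rad/s, so peak time T_p = π/ω_d = 1.58 s.

T_p = 1.58 s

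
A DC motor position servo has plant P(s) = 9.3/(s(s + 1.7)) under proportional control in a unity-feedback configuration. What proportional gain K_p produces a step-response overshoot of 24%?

From %OS = 100·exp(−πζ/√(1−ζ²)) = 24%, ζ = −ln(0.24)/√(π²+ln²(0.24)) = 0.4136.
Characteristic equation s² + 1.7s + 9.3K_p = 0 gives ζ = 1.7/(2√(9.3K_p)).
Setting ζ = 0.4136: √(9.3K_p) = 1.7/(2·0.4136) = 2.055, so K_p = 4.224/9.3 = 0.454.

K_p = 0.454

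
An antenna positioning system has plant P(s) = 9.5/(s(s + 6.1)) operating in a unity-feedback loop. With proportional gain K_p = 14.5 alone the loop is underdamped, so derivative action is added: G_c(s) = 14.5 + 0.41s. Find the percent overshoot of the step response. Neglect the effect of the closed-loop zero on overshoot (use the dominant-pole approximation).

Forward path: (14.5 + 0.41s)·9.5/(s(s+6.1)). The closed-loop characteristic equation is s² + (6.1 + 9.5·0.41)s + 9.5·14.5 = 0.
That is s² + 9.995s + 137.8 = 0, so ω_n = 11.74 rad/s and ζ = 9.995/(2·11.74) = 0.4258.
%OS = 100·exp(−πζ/√(1−ζ²)) = 22.8%.

22.8%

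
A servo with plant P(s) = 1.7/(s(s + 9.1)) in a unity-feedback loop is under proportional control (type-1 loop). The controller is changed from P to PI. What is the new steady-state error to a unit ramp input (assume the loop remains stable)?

The integrator raises the loop to type 2, so K_v → ∞ and e_ss to a ramp is zero.

0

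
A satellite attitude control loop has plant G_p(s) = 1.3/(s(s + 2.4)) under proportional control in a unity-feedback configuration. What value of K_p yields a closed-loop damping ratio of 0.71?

Closed-loop characteristic equation: s² + 2.4s + K_p·1.3 = 0.
So ω_n = √(1.3K_p) and 2ζω_n = 2.4, giving ζ = 2.4/(2√(1.3K_p)).
Setting ζ = 0.71: √(1.3K_p) = 2.4/(2·0.71) = 1.69, so K_p = 2.857/1.3 = 2.2.

K_p = 2.2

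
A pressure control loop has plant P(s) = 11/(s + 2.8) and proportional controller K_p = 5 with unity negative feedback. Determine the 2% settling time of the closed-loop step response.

Closed-loop transfer function: T(s) = K_p·P(s)/(1 + K_p·P(s)) = 55/(s + 2.8 + 55) = 55/(s + 57.8).
Time constant τ = 1/57.8 = 0.0173 s, so the 2% settling time is about 4τ = 0.0692 s.

T_s ≈ 0.0692 s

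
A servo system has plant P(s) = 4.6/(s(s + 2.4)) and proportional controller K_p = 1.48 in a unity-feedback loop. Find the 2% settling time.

Closed-loop characteristic equation: s² + 2.4s + 6.808 = 0, so ω_n = 2.609 rad/s and ζ = 2.4/(2·2.609) = 0.4599.
2% settling time T_s ≈ 4/(ζω_n) = 4/1.2 = 3.33 s.

T_s ≈ 3.33 s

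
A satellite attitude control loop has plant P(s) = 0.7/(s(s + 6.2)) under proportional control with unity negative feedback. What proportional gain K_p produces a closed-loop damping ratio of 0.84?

K_p = 19.5

Closed-loop characteristic equation: s² + 6.2s + K_p·0.7 = 0.
So ω_n = √(0.7K_p) and 2ζω_n = 6.2, giving ζ = 6.2/(2√(0.7K_p)).
Setting ζ = 0.84: √(0.7K_p) = 6.2/(2·0.84) = 3.69, so K_p = 13.62/0.7 = 19.5.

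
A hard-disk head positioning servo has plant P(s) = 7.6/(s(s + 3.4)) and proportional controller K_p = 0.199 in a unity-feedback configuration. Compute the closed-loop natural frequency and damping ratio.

1 + K_p·P(s) = 0 gives s² + 3.4s + 1.512 = 0.
Matching s² + 2ζω_n s + ω_n²: ω_n = √1.512 = 1.23 rad/s and 2ζω_n = 3.4, so ζ = 3.4/(2·1.23) = 1.38.

ω_n = 1.23 rad/s, ζ = 1.38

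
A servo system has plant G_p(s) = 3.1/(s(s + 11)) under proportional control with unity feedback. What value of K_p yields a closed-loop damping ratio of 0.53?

Closed-loop characteristic equation: s² + 11s + K_p·3.1 = 0.
So ω_n = √(3.1K_p) and 2ζω_n = 11, giving ζ = 11/(2√(3.1K_p)).
Setting ζ = 0.53: √(3.1K_p) = 11/(2·0.53) = 10.38, so K_p = 107.7/3.1 = 34.7.

K_p = 34.7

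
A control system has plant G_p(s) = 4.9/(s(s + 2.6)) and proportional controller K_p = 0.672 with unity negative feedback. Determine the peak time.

T_p = 2.48 s

The closed-loop denominator s² + 2.6s + 3.293 gives ω_n = √3.293 = 1.815 and ζ = 2.6/(2ω_n) = 0.7164.
Damped frequency ω_d = ω_n√(1−ζ²) = 1.266 rad/s, so peak time T_p = π/ω_d = 2.48 s.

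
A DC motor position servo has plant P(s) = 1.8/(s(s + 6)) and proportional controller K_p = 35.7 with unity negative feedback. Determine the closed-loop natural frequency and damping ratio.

The closed-loop denominator is s(s+6) + 35.7·1.8 = s² + 6s + 64.26.
Matching s² + 2ζω_n s + ω_n²: ω_n = √64.26 = 8.016 rad/s and 2ζω_n = 6, so ζ = 6/(2·8.016) = 0.374.

ω_n = 8.02 rad/s, ζ = 0.374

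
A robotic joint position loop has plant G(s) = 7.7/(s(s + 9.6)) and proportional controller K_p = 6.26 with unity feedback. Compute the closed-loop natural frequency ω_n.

ω_n = 6.94 rad/s

With unity feedback the closed-loop characteristic equation is s² + 9.6s + 6.26·7.7 = s² + 9.6s + 48.2 = 0.
So ω_n² = 48.2 ⇒ ω_n = 6.943 rad/s, and ζ = 9.6/(2ω_n) = 0.691.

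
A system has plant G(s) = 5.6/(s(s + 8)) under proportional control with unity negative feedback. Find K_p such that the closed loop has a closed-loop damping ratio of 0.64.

Closed-loop characteristic equation: s² + 8s + K_p·5.6 = 0.
So ω_n = √(5.6K_p) and 2ζω_n = 8, giving ζ = 8/(2√(5.6K_p)).
Setting ζ = 0.64: √(5.6K_p) = 8/(2·0.64) = 6.25, so K_p = 39.06/5.6 = 6.98.

K_p = 6.98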